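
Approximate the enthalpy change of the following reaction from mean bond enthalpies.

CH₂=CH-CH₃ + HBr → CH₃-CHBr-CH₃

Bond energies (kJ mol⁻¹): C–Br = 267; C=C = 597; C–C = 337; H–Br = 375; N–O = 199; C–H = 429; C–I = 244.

ΔH ≈ −61 kJ

Bonds broken (reactants):
  C–C: 1 × 337 = 337
  C–H: 6 × 429 = 2574
  C=C: 1 × 597 = 597
  H–Br: 1 × 375 = 375
  Σ(broken) = 3883 kJ
Bonds formed (products):
  C–Br: 1 × 267 = 267
  C–C: 2 × 337 = 674
  C–H: 7 × 429 = 3003
  Σ(formed) = 3944 kJ
ΔH = Σ(broken) − Σ(formed) = 3883 − 3944 = −61 kJ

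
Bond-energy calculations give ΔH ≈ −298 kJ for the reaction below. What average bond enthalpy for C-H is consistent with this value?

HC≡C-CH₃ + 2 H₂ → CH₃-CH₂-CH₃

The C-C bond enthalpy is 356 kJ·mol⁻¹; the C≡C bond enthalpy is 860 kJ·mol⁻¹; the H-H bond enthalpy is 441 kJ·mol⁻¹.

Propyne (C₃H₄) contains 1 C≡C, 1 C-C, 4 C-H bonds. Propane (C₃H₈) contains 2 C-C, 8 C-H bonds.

Let D be the C-H bond energy.
Σ(broken) = 1×860 + 1×356 + 4×D + 2×441 = 2098 + 4D
Σ(formed) = 2×356 + 8×D = 712 + 8D
ΔH = Σ(broken) − Σ(formed) = (2098 + 4D) − (712 + 8D) = +1386 − 4D
Setting this equal to −298 kJ gives 4D = 1684, so D = 421 kJ/mol.

D(C-H) ≈ 421 kJ/mol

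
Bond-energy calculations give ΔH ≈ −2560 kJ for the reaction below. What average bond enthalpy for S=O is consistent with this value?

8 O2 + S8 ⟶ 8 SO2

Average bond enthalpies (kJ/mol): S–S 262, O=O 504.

D(S=O) ≈ 543 kJ/mol

Let D be the S=O bond energy.
Σ(broken) = 8×504 + 8×262 = 6128
Σ(formed) = 16×D = 16D
ΔH = Σ(broken) − Σ(formed) = (6128) − (16D) = +6128 − 16D
Setting this equal to −2560 kJ gives 16D = 8688, so D = 543 kJ/mol.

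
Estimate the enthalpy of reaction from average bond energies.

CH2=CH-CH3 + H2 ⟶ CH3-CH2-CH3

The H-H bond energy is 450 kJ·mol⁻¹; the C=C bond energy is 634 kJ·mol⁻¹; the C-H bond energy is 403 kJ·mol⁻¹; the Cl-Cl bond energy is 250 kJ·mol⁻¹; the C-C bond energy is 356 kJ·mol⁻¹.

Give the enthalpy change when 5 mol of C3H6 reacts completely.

ΔH = −390 kJ

Bonds broken (reactants):
  C-C: 1 × 356 = 356
  C-H: 6 × 403 = 2418
  C=C: 1 × 634 = 634
  H-H: 1 × 450 = 450
  Σ(broken) = 3858 kJ
Bonds formed (products):
  C-C: 2 × 356 = 712
  C-H: 8 × 403 = 3224
  Σ(formed) = 3936 kJ
ΔH = Σ(broken) − Σ(formed) = 3858 − 3936 = −78 kJ
For 5× the reaction as written: 5 × (−78) = −390 kJ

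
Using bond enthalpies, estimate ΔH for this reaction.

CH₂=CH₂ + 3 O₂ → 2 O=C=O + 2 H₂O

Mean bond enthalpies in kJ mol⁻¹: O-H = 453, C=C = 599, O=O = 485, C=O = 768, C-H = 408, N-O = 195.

Bonds broken (reactants):
  C-H: 4 × 408 = 1632
  C=C: 1 × 599 = 599
  O=O: 3 × 485 = 1455
  Σ(broken) = 3686 kJ
Bonds formed (products):
  C=O: 4 × 768 = 3072
  O-H: 4 × 453 = 1812
  Σ(formed) = 4884 kJ
ΔH = Σ(broken) − Σ(formed) = 3686 − 4884 = −1198 kJ

ΔH ≈ −1198 kJ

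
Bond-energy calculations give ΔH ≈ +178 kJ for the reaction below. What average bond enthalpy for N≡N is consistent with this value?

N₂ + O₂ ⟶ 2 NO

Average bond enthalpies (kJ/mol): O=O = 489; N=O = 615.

Let D be the N≡N bond energy.
Σ(broken) = 1×D + 1×489 = 489 + D
Σ(formed) = 2×615 = 1230
ΔH = Σ(broken) − Σ(formed) = (489 + D) − (1230) = −741 + D
Setting this equal to +178 kJ gives D = 919 kJ/mol.

D(N≡N) ≈ 919 kJ/mol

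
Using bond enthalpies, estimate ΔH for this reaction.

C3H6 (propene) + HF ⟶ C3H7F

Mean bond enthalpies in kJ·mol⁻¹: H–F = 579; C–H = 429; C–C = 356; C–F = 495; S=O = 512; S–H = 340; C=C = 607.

ΔH ≈ −94 kJ

Bonds broken (reactants):
  C–C: 1 × 356 = 356
  C–H: 6 × 429 = 2574
  C=C: 1 × 607 = 607
  H–F: 1 × 579 = 579
  Σ(broken) = 4116 kJ
Bonds formed (products):
  C–C: 2 × 356 = 712
  C–F: 1 × 495 = 495
  C–H: 7 × 429 = 3003
  Σ(formed) = 4210 kJ
ΔH = Σ(broken) − Σ(formed) = 4116 − 4210 = −94 kJ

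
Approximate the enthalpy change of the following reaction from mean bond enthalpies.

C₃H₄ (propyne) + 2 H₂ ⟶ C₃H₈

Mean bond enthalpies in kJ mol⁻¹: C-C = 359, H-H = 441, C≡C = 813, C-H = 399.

ΔH ≈ −260 kJ

Bonds broken (reactants):
  C≡C: 1 × 813 = 813
  C-C: 1 × 359 = 359
  C-H: 4 × 399 = 1596
  H-H: 2 × 441 = 882
  Σ(broken) = 3650 kJ
Bonds formed (products):
  C-C: 2 × 359 = 718
  C-H: 8 × 399 = 3192
  Σ(formed) = 3910 kJ
ΔH = Σ(broken) − Σ(formed) = 3650 − 3910 = −260 kJ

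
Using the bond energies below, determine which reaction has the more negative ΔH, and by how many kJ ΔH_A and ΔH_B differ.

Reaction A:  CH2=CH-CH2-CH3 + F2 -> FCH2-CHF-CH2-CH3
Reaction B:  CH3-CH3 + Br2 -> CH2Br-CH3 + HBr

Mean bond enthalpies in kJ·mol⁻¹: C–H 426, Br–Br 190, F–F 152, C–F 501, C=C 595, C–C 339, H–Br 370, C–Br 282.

Reaction A:
  Bonds broken (reactants):
    C–C: 2 × 339 = 678
    C–H: 8 × 426 = 3408
    C=C: 1 × 595 = 595
    F–F: 1 × 152 = 152
    Σ(broken) = 4833 kJ
  Bonds formed (products):
    C–C: 3 × 339 = 1017
    C–F: 2 × 501 = 1002
    C–H: 8 × 426 = 3408
    Σ(formed) = 5427 kJ
  ΔH_A = 4833 − 5427 = −594 kJ
Reaction B:
  Bonds broken (reactants):
    Br–Br: 1 × 190 = 190
    C–C: 1 × 339 = 339
    C–H: 6 × 426 = 2556
    Σ(broken) = 3085 kJ
  Bonds formed (products):
    C–Br: 1 × 282 = 282
    C–C: 1 × 339 = 339
    C–H: 5 × 426 = 2130
    H–Br: 1 × 370 = 370
    Σ(formed) = 3121 kJ
  ΔH_B = 3085 − 3121 = −36 kJ
ΔH_A − ΔH_B = −558 kJ, so reaction A has the more negative ΔH; |ΔH_A − ΔH_B| = 558 kJ.

Reaction A, by 558 kJ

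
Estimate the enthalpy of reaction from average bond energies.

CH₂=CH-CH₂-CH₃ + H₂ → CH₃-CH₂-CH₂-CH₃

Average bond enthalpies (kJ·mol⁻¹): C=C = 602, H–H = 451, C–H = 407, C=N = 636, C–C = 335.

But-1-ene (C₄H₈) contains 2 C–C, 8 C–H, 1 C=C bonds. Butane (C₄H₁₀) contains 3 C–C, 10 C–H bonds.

ΔH ≈ −96 kJ

Bonds broken (reactants):
  C–C: 2 × 335 = 670
  C–H: 8 × 407 = 3256
  C=C: 1 × 602 = 602
  H–H: 1 × 451 = 451
  Σ(broken) = 4979 kJ
Bonds formed (products):
  C–C: 3 × 335 = 1005
  C–H: 10 × 407 = 4070
  Σ(formed) = 5075 kJ
ΔH = Σ(broken) − Σ(formed) = 4979 − 5075 = −96 kJ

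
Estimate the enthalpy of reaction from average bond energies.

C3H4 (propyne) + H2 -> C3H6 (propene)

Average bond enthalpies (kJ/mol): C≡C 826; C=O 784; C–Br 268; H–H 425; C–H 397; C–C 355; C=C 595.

ΔH ≈ −138 kJ

Bonds broken (reactants):
  C≡C: 1 × 826 = 826
  C–C: 1 × 355 = 355
  C–H: 4 × 397 = 1588
  H–H: 1 × 425 = 425
  Σ(broken) = 3194 kJ
Bonds formed (products):
  C–C: 1 × 355 = 355
  C–H: 6 × 397 = 2382
  C=C: 1 × 595 = 595
  Σ(formed) = 3332 kJ
ΔH = Σ(broken) − Σ(formed) = 3194 − 3332 = −138 kJ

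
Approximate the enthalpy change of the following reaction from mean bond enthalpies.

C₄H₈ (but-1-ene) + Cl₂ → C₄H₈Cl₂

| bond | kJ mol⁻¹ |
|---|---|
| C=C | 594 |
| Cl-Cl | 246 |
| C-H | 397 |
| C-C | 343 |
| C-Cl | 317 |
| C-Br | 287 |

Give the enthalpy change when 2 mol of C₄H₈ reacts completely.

ΔH = −274 kJ

Bonds broken (reactants):
  C-C: 2 × 343 = 686
  C-H: 8 × 397 = 3176
  C=C: 1 × 594 = 594
  Cl-Cl: 1 × 246 = 246
  Σ(broken) = 4702 kJ
Bonds formed (products):
  C-C: 3 × 343 = 1029
  C-Cl: 2 × 317 = 634
  C-H: 8 × 397 = 3176
  Σ(formed) = 4839 kJ
ΔH = Σ(broken) − Σ(formed) = 4702 − 4839 = −137 kJ
For 2× the reaction as written: 2 × (−137) = −274 kJ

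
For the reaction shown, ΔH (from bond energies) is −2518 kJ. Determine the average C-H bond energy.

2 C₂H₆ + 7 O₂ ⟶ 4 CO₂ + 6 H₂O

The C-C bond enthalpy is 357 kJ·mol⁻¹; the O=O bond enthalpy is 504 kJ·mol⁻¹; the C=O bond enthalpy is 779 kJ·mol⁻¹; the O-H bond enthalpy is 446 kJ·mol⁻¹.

Let D be the C-H bond energy.
Σ(broken) = 2×357 + 12×D + 7×504 = 4242 + 12D
Σ(formed) = 8×779 + 12×446 = 11584
ΔH = Σ(broken) − Σ(formed) = (4242 + 12D) − (11584) = −7342 + 12D
Setting this equal to −2518 kJ gives 12D = 4824, so D = 402 kJ/mol.

D(C-H) ≈ 402 kJ/mol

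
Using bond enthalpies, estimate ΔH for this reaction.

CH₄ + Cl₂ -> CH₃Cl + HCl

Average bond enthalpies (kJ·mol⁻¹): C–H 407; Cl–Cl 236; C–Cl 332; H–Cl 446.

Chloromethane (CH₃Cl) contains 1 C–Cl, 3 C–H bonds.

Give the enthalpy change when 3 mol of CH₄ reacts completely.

ΔH = −405 kJ

Bonds broken (reactants):
  C–H: 4 × 407 = 1628
  Cl–Cl: 1 × 236 = 236
  Σ(broken) = 1864 kJ
Bonds formed (products):
  C–Cl: 1 × 332 = 332
  C–H: 3 × 407 = 1221
  H–Cl: 1 × 446 = 446
  Σ(formed) = 1999 kJ
ΔH = Σ(broken) − Σ(formed) = 1864 − 1999 = −135 kJ
For 3× the reaction as written: 3 × (−135) = −405 kJ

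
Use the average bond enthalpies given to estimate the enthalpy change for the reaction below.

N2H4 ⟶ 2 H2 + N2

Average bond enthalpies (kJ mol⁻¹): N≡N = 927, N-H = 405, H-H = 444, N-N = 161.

ΔH ≈ −34 kJ

Bonds broken (reactants):
  N-H: 4 × 405 = 1620
  N-N: 1 × 161 = 161
  Σ(broken) = 1781 kJ
Bonds formed (products):
  H-H: 2 × 444 = 888
  N≡N: 1 × 927 = 927
  Σ(formed) = 1815 kJ
ΔH = Σ(broken) − Σ(formed) = 1781 − 1815 = −34 kJ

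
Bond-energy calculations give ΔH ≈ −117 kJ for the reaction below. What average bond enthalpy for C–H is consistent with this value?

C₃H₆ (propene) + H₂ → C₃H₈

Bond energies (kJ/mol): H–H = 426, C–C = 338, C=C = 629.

D(C–H) ≈ 417 kJ/mol

Let D be the C–H bond energy.
Σ(broken) = 1×338 + 6×D + 1×629 + 1×426 = 1393 + 6D
Σ(formed) = 2×338 + 8×D = 676 + 8D
ΔH = Σ(broken) − Σ(formed) = (1393 + 6D) − (676 + 8D) = +717 − 2D
Setting this equal to −117 kJ gives 2D = 834, so D = 417 kJ/mol.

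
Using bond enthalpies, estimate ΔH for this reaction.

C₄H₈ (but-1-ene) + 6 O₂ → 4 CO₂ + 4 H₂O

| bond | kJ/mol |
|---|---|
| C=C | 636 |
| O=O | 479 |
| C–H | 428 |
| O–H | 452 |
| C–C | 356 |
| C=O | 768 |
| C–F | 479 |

Bonds broken (reactants):
  C–C: 2 × 356 = 712
  C–H: 8 × 428 = 3424
  C=C: 1 × 636 = 636
  O=O: 6 × 479 = 2874
  Σ(broken) = 7646 kJ
Bonds formed (products):
  C=O: 8 × 768 = 6144
  O–H: 8 × 452 = 3616
  Σ(formed) = 9760 kJ
ΔH = Σ(broken) − Σ(formed) = 7646 − 9760 = −2114 kJ

ΔH ≈ −2114 kJ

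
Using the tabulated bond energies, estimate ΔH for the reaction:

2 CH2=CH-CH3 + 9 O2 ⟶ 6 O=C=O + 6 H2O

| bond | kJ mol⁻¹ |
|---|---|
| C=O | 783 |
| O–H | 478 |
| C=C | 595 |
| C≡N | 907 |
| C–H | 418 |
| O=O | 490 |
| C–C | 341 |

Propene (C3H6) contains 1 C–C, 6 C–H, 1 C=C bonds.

ΔH ≈ −3834 kJ

Bonds broken (reactants):
  C–C: 2 × 341 = 682
  C–H: 12 × 418 = 5016
  C=C: 2 × 595 = 1190
  O=O: 9 × 490 = 4410
  Σ(broken) = 11298 kJ
Bonds formed (products):
  C=O: 12 × 783 = 9396
  O–H: 12 × 478 = 5736
  Σ(formed) = 15132 kJ
ΔH = Σ(broken) − Σ(formed) = 11298 − 15132 = −3834 kJ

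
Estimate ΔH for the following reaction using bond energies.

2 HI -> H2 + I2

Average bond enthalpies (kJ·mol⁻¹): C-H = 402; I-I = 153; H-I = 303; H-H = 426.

Bonds broken (reactants):
  H-I: 2 × 303 = 606
  Σ(broken) = 606 kJ
Bonds formed (products):
  H-H: 1 × 426 = 426
  I-I: 1 × 153 = 153
  Σ(formed) = 579 kJ
ΔH = Σ(broken) − Σ(formed) = 606 − 579 = +27 kJ

ΔH ≈ +27 kJ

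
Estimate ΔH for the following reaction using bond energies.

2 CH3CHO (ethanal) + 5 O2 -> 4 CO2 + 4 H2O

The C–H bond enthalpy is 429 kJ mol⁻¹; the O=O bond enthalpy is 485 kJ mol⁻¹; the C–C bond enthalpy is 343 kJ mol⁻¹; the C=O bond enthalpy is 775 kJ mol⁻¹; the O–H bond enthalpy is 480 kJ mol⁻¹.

ΔH ≈ −1947 kJ

Bonds broken (reactants):
  C–C: 2 × 343 = 686
  C–H: 8 × 429 = 3432
  C=O: 2 × 775 = 1550
  O=O: 5 × 485 = 2425
  Σ(broken) = 8093 kJ
Bonds formed (products):
  C=O: 8 × 775 = 6200
  O–H: 8 × 480 = 3840
  Σ(formed) = 10040 kJ
ΔH = Σ(broken) − Σ(formed) = 8093 − 10040 = −1947 kJ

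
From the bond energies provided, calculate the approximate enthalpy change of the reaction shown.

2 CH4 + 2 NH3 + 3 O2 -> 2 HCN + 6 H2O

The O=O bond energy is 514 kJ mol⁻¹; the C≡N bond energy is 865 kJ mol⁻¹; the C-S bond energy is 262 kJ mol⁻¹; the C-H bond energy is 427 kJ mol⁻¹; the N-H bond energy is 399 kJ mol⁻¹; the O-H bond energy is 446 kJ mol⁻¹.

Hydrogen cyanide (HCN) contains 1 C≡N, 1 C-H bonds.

ΔH ≈ −584 kJ

Bonds broken (reactants):
  C-H: 8 × 427 = 3416
  N-H: 6 × 399 = 2394
  O=O: 3 × 514 = 1542
  Σ(broken) = 7352 kJ
Bonds formed (products):
  C≡N: 2 × 865 = 1730
  C-H: 2 × 427 = 854
  O-H: 12 × 446 = 5352
  Σ(formed) = 7936 kJ
ΔH = Σ(broken) − Σ(formed) = 7352 − 7936 = −584 kJ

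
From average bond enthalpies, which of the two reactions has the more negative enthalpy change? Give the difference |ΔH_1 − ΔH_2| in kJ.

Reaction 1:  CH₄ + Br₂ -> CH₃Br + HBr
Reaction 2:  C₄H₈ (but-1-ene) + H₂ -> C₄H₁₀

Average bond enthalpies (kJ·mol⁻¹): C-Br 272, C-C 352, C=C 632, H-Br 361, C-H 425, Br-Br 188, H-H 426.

Reaction 2, by 124 kJ

Reaction 1:
  Bonds broken (reactants):
    Br-Br: 1 × 188 = 188
    C-H: 4 × 425 = 1700
    Σ(broken) = 1888 kJ
  Bonds formed (products):
    C-Br: 1 × 272 = 272
    C-H: 3 × 425 = 1275
    H-Br: 1 × 361 = 361
    Σ(formed) = 1908 kJ
  ΔH_1 = 1888 − 1908 = −20 kJ
Reaction 2:
  Bonds broken (reactants):
    C-C: 2 × 352 = 704
    C-H: 8 × 425 = 3400
    C=C: 1 × 632 = 632
    H-H: 1 × 426 = 426
    Σ(broken) = 5162 kJ
  Bonds formed (products):
    C-C: 3 × 352 = 1056
    C-H: 10 × 425 = 4250
    Σ(formed) = 5306 kJ
  ΔH_2 = 5162 − 5306 = −144 kJ
ΔH_1 − ΔH_2 = +124 kJ, so reaction 2 has the more negative ΔH; |ΔH_1 − ΔH_2| = 124 kJ.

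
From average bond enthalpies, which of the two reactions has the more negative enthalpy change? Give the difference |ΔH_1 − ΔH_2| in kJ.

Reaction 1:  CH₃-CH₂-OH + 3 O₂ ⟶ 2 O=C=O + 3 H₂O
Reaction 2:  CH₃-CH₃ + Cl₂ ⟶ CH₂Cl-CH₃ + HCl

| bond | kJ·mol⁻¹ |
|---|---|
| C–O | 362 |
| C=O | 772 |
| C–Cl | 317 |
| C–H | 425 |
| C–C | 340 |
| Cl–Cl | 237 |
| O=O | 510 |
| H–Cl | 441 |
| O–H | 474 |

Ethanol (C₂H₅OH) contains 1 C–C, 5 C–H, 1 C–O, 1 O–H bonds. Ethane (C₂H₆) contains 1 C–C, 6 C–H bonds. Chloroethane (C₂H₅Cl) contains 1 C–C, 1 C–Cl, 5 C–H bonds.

Reaction 1:
  Bonds broken (reactants):
    C–C: 1 × 340 = 340
    C–H: 5 × 425 = 2125
    C–O: 1 × 362 = 362
    O–H: 1 × 474 = 474
    O=O: 3 × 510 = 1530
    Σ(broken) = 4831 kJ
  Bonds formed (products):
    C=O: 4 × 772 = 3088
    O–H: 6 × 474 = 2844
    Σ(formed) = 5932 kJ
  ΔH_1 = 4831 − 5932 = −1101 kJ
Reaction 2:
  Bonds broken (reactants):
    C–C: 1 × 340 = 340
    C–H: 6 × 425 = 2550
    Cl–Cl: 1 × 237 = 237
    Σ(broken) = 3127 kJ
  Bonds formed (products):
    C–C: 1 × 340 = 340
    C–Cl: 1 × 317 = 317
    C–H: 5 × 425 = 2125
    H–Cl: 1 × 441 = 441
    Σ(formed) = 3223 kJ
  ΔH_2 = 3127 − 3223 = −96 kJ
ΔH_1 − ΔH_2 = −1005 kJ, so reaction 1 has the more negative ΔH; |ΔH_1 − ΔH_2| = 1005 kJ.

Reaction 1, by 1005 kJ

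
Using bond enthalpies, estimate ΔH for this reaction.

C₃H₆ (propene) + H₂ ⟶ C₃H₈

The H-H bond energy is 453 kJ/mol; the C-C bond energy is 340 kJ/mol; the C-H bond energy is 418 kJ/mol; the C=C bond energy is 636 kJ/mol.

Bonds broken (reactants):
  C-C: 1 × 340 = 340
  C-H: 6 × 418 = 2508
  C=C: 1 × 636 = 636
  H-H: 1 × 453 = 453
  Σ(broken) = 3937 kJ
Bonds formed (products):
  C-C: 2 × 340 = 680
  C-H: 8 × 418 = 3344
  Σ(formed) = 4024 kJ
ΔH = Σ(broken) − Σ(formed) = 3937 − 4024 = −87 kJ

ΔH ≈ −87 kJ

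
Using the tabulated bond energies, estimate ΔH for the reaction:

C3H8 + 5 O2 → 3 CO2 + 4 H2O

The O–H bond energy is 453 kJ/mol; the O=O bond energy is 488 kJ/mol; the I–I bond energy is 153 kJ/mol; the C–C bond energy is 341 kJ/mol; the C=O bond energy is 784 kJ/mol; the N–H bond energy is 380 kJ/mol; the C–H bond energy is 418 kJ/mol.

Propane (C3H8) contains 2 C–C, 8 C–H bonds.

ΔH ≈ −1862 kJ

Bonds broken (reactants):
  C–C: 2 × 341 = 682
  C–H: 8 × 418 = 3344
  O=O: 5 × 488 = 2440
  Σ(broken) = 6466 kJ
Bonds formed (products):
  C=O: 6 × 784 = 4704
  O–H: 8 × 453 = 3624
  Σ(formed) = 8328 kJ
ΔH = Σ(broken) − Σ(formed) = 6466 − 8328 = −1862 kJ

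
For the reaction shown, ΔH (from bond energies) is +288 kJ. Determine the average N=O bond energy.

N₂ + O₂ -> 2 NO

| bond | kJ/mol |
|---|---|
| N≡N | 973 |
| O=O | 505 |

D(N=O) ≈ 595 kJ/mol

Let D be the N=O bond energy.
Σ(broken) = 1×973 + 1×505 = 1478
Σ(formed) = 2×D = 2D
ΔH = Σ(broken) − Σ(formed) = (1478) − (2D) = +1478 − 2D
Setting this equal to +288 kJ gives 2D = 1190, so D = 595 kJ/mol.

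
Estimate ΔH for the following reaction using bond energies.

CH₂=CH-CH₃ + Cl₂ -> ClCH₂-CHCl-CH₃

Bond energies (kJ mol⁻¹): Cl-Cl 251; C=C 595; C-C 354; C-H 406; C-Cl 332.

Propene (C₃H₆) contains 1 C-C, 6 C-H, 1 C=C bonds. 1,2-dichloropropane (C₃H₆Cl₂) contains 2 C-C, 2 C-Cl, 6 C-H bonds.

Bonds broken (reactants):
  C-C: 1 × 354 = 354
  C-H: 6 × 406 = 2436
  C=C: 1 × 595 = 595
  Cl-Cl: 1 × 251 = 251
  Σ(broken) = 3636 kJ
Bonds formed (products):
  C-C: 2 × 354 = 708
  C-Cl: 2 × 332 = 664
  C-H: 6 × 406 = 2436
  Σ(formed) = 3808 kJ
ΔH = Σ(broken) − Σ(formed) = 3636 − 3808 = −172 kJ

ΔH ≈ −172 kJ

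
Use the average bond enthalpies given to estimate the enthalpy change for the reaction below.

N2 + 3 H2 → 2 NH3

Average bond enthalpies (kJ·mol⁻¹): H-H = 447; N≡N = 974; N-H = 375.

Bonds broken (reactants):
  H-H: 3 × 447 = 1341
  N≡N: 1 × 974 = 974
  Σ(broken) = 2315 kJ
Bonds formed (products):
  N-H: 6 × 375 = 2250
  Σ(formed) = 2250 kJ
ΔH = Σ(broken) − Σ(formed) = 2315 − 2250 = +65 kJ

ΔH ≈ +65 kJ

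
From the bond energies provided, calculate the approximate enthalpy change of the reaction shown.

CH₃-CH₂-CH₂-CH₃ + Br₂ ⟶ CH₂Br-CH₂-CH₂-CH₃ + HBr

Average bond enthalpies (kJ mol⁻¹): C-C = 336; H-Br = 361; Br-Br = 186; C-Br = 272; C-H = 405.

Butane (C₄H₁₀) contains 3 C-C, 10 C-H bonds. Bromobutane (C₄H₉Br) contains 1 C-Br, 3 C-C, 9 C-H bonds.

ΔH ≈ −42 kJ

Bonds broken (reactants):
  Br-Br: 1 × 186 = 186
  C-C: 3 × 336 = 1008
  C-H: 10 × 405 = 4050
  Σ(broken) = 5244 kJ
Bonds formed (products):
  C-Br: 1 × 272 = 272
  C-C: 3 × 336 = 1008
  C-H: 9 × 405 = 3645
  H-Br: 1 × 361 = 361
  Σ(formed) = 5286 kJ
ΔH = Σ(broken) − Σ(formed) = 5244 − 5286 = −42 kJ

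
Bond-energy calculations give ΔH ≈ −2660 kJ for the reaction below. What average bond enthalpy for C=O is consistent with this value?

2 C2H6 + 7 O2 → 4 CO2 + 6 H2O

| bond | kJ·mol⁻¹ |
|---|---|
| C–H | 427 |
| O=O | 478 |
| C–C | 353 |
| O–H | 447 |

Let D be the C=O bond energy.
Σ(broken) = 2×353 + 12×427 + 7×478 = 9176
Σ(formed) = 8×D + 12×447 = 5364 + 8D
ΔH = Σ(broken) − Σ(formed) = (9176) − (5364 + 8D) = +3812 − 8D
Setting this equal to −2660 kJ gives 8D = 6472, so D = 809 kJ/mol.

D(C=O) ≈ 809 kJ/mol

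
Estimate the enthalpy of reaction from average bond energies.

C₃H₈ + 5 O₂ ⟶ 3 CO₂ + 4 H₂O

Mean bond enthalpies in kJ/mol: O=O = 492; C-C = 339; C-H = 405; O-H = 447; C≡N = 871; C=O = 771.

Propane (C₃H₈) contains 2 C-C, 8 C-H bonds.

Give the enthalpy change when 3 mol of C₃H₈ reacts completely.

ΔH = −5472 kJ

Bonds broken (reactants):
  C-C: 2 × 339 = 678
  C-H: 8 × 405 = 3240
  O=O: 5 × 492 = 2460
  Σ(broken) = 6378 kJ
Bonds formed (products):
  C=O: 6 × 771 = 4626
  O-H: 8 × 447 = 3576
  Σ(formed) = 8202 kJ
ΔH = Σ(broken) − Σ(formed) = 6378 − 8202 = −1824 kJ
For 3× the reaction as written: 3 × (−1824) = −5472 kJ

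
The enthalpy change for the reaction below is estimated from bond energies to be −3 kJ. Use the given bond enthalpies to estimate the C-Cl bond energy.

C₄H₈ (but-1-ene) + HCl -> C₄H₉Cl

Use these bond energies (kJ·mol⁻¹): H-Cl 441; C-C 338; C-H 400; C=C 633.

D(C-Cl) ≈ 339 kJ/mol

Let D be the C-Cl bond energy.
Σ(broken) = 2×338 + 8×400 + 1×633 + 1×441 = 4950
Σ(formed) = 3×338 + 1×D + 9×400 = 4614 + D
ΔH = Σ(broken) − Σ(formed) = (4950) − (4614 + D) = +336 − D
Setting this equal to −3 kJ gives D = 339 kJ/mol.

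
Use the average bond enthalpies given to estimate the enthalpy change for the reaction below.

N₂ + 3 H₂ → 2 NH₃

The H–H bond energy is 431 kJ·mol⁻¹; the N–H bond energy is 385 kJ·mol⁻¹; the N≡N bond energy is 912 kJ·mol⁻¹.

ΔH ≈ −105 kJ

Bonds broken (reactants):
  H–H: 3 × 431 = 1293
  N≡N: 1 × 912 = 912
  Σ(broken) = 2205 kJ
Bonds formed (products):
  N–H: 6 × 385 = 2310
  Σ(formed) = 2310 kJ
ΔH = Σ(broken) − Σ(formed) = 2205 − 2310 = −105 kJ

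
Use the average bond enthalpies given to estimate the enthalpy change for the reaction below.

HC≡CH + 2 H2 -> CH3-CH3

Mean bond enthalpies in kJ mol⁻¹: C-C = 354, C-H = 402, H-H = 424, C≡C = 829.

Bonds broken (reactants):
  C≡C: 1 × 829 = 829
  C-H: 2 × 402 = 804
  H-H: 2 × 424 = 848
  Σ(broken) = 2481 kJ
Bonds formed (products):
  C-C: 1 × 354 = 354
  C-H: 6 × 402 = 2412
  Σ(formed) = 2766 kJ
ΔH = Σ(broken) − Σ(formed) = 2481 − 2766 = −285 kJ

ΔH ≈ −285 kJ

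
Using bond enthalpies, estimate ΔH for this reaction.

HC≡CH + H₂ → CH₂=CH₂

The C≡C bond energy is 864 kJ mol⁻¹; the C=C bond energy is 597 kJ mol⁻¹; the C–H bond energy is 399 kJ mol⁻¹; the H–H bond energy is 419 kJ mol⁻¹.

Bonds broken (reactants):
  C≡C: 1 × 864 = 864
  C–H: 2 × 399 = 798
  H–H: 1 × 419 = 419
  Σ(broken) = 2081 kJ
Bonds formed (products):
  C–H: 4 × 399 = 1596
  C=C: 1 × 597 = 597
  Σ(formed) = 2193 kJ
ΔH = Σ(broken) − Σ(formed) = 2081 − 2193 = −112 kJ

ΔH ≈ −112 kJ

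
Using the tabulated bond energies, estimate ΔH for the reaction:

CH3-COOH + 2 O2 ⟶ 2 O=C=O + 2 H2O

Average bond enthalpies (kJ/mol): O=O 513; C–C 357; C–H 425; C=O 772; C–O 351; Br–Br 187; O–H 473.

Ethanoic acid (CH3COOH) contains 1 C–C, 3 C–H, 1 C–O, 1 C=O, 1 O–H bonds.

Bonds broken (reactants):
  C–C: 1 × 357 = 357
  C–H: 3 × 425 = 1275
  C–O: 1 × 351 = 351
  C=O: 1 × 772 = 772
  O–H: 1 × 473 = 473
  O=O: 2 × 513 = 1026
  Σ(broken) = 4254 kJ
Bonds formed (products):
  C=O: 4 × 772 = 3088
  O–H: 4 × 473 = 1892
  Σ(formed) = 4980 kJ
ΔH = Σ(broken) − Σ(formed) = 4254 − 4980 = −726 kJ

ΔH ≈ −726 kJ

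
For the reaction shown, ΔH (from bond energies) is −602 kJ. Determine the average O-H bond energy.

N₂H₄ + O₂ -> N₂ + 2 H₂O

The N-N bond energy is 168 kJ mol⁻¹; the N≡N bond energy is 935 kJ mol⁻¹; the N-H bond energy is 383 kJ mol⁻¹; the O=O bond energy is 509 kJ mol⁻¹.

Let D be the O-H bond energy.
Σ(broken) = 4×383 + 1×168 + 1×509 = 2209
Σ(formed) = 1×935 + 4×D = 935 + 4D
ΔH = Σ(broken) − Σ(formed) = (2209) − (935 + 4D) = +1274 − 4D
Setting this equal to −602 kJ gives 4D = 1876, so D = 469 kJ/mol.

D(O-H) ≈ 469 kJ/mol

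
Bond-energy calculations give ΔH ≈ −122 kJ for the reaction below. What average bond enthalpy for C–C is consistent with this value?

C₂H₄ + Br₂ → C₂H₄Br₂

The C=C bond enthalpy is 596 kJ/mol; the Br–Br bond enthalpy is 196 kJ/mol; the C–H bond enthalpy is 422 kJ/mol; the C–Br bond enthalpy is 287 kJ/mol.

D(C–C) ≈ 340 kJ/mol

Let D be the C–C bond energy.
Σ(broken) = 1×196 + 4×422 + 1×596 = 2480
Σ(formed) = 2×287 + 1×D + 4×422 = 2262 + D
ΔH = Σ(broken) − Σ(formed) = (2480) − (2262 + D) = +218 − D
Setting this equal to −122 kJ gives D = 340 kJ/mol.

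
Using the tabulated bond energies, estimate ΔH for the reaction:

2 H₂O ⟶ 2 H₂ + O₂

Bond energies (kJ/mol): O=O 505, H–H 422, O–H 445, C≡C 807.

ΔH ≈ +431 kJ

Bonds broken (reactants):
  O–H: 4 × 445 = 1780
  Σ(broken) = 1780 kJ
Bonds formed (products):
  H–H: 2 × 422 = 844
  O=O: 1 × 505 = 505
  Σ(formed) = 1349 kJ
ΔH = Σ(broken) − Σ(formed) = 1780 − 1349 = +431 kJ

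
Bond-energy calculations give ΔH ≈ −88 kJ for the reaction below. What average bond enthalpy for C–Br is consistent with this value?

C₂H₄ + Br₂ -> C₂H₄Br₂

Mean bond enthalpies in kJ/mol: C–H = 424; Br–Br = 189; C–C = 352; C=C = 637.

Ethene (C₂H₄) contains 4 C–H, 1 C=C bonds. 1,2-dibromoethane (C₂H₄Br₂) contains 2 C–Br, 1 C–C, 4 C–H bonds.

D(C–Br) ≈ 281 kJ/mol

Let D be the C–Br bond energy.
Σ(broken) = 1×189 + 4×424 + 1×637 = 2522
Σ(formed) = 2×D + 1×352 + 4×424 = 2048 + 2D
ΔH = Σ(broken) − Σ(formed) = (2522) − (2048 + 2D) = +474 − 2D
Setting this equal to −88 kJ gives 2D = 562, so D = 281 kJ/mol.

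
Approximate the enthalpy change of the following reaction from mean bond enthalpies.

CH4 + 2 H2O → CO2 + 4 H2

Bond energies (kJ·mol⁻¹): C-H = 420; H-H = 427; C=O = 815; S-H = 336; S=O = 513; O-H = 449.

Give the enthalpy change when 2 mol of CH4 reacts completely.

ΔH = +276 kJ

Bonds broken (reactants):
  C-H: 4 × 420 = 1680
  O-H: 4 × 449 = 1796
  Σ(broken) = 3476 kJ
Bonds formed (products):
  C=O: 2 × 815 = 1630
  H-H: 4 × 427 = 1708
  Σ(formed) = 3338 kJ
ΔH = Σ(broken) − Σ(formed) = 3476 − 3338 = +138 kJ
For 2× the reaction as written: 2 × (+138) = +276 kJ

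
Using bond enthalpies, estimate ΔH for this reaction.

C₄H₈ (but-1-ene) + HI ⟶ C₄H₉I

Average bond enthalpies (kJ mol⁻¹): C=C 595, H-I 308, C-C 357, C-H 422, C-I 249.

ΔH ≈ −125 kJ

Bonds broken (reactants):
  C-C: 2 × 357 = 714
  C-H: 8 × 422 = 3376
  C=C: 1 × 595 = 595
  H-I: 1 × 308 = 308
  Σ(broken) = 4993 kJ
Bonds formed (products):
  C-C: 3 × 357 = 1071
  C-H: 9 × 422 = 3798
  C-I: 1 × 249 = 249
  Σ(formed) = 5118 kJ
ΔH = Σ(broken) − Σ(formed) = 4993 − 5118 = −125 kJ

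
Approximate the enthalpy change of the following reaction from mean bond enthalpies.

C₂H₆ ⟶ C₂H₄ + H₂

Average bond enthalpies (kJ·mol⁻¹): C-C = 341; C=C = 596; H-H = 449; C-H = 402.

ΔH ≈ +100 kJ

Bonds broken (reactants):
  C-C: 1 × 341 = 341
  C-H: 6 × 402 = 2412
  Σ(broken) = 2753 kJ
Bonds formed (products):
  C-H: 4 × 402 = 1608
  C=C: 1 × 596 = 596
  H-H: 1 × 449 = 449
  Σ(formed) = 2653 kJ
ΔH = Σ(broken) − Σ(formed) = 2753 − 2653 = +100 kJ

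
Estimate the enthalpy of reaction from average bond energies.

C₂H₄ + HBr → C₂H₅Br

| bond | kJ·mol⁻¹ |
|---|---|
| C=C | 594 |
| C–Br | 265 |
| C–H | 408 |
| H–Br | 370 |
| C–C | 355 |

ΔH ≈ −64 kJ

Bonds broken (reactants):
  C–H: 4 × 408 = 1632
  C=C: 1 × 594 = 594
  H–Br: 1 × 370 = 370
  Σ(broken) = 2596 kJ
Bonds formed (products):
  C–Br: 1 × 265 = 265
  C–C: 1 × 355 = 355
  C–H: 5 × 408 = 2040
  Σ(formed) = 2660 kJ
ΔH = Σ(broken) − Σ(formed) = 2596 − 2660 = −64 kJ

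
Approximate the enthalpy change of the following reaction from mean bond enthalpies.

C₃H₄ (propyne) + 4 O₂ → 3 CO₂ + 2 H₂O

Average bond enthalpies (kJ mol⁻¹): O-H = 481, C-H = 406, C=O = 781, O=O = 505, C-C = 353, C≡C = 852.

ΔH ≈ −1761 kJ

Bonds broken (reactants):
  C≡C: 1 × 852 = 852
  C-C: 1 × 353 = 353
  C-H: 4 × 406 = 1624
  O=O: 4 × 505 = 2020
  Σ(broken) = 4849 kJ
Bonds formed (products):
  C=O: 6 × 781 = 4686
  O-H: 4 × 481 = 1924
  Σ(formed) = 6610 kJ
ΔH = Σ(broken) − Σ(formed) = 4849 − 6610 = −1761 kJ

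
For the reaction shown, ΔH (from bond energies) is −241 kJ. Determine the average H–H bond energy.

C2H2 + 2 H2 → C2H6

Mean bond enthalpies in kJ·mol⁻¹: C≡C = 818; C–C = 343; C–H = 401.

Let D be the H–H bond energy.
Σ(broken) = 1×818 + 2×401 + 2×D = 1620 + 2D
Σ(formed) = 1×343 + 6×401 = 2749
ΔH = Σ(broken) − Σ(formed) = (1620 + 2D) − (2749) = −1129 + 2D
Setting this equal to −241 kJ gives 2D = 888, so D = 444 kJ/mol.

D(H–H) ≈ 444 kJ/mol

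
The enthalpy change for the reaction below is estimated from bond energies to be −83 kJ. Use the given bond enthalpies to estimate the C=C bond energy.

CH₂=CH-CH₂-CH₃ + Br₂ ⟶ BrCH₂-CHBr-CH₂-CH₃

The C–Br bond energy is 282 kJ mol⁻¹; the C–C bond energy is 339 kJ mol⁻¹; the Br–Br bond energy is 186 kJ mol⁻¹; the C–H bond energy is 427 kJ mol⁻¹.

D(C=C) ≈ 634 kJ/mol

Let D be the C=C bond energy.
Σ(broken) = 1×186 + 2×339 + 8×427 + 1×D = 4280 + D
Σ(formed) = 2×282 + 3×339 + 8×427 = 4997
ΔH = Σ(broken) − Σ(formed) = (4280 + D) − (4997) = −717 + D
Setting this equal to −83 kJ gives D = 634 kJ/mol.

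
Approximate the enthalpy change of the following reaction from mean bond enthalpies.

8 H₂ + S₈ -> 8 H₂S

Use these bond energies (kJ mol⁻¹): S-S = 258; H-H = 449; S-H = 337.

Bonds broken (reactants):
  H-H: 8 × 449 = 3592
  S-S: 8 × 258 = 2064
  Σ(broken) = 5656 kJ
Bonds formed (products):
  S-H: 16 × 337 = 5392
  Σ(formed) = 5392 kJ
ΔH = Σ(broken) − Σ(formed) = 5656 − 5392 = +264 kJ

ΔH ≈ +264 kJ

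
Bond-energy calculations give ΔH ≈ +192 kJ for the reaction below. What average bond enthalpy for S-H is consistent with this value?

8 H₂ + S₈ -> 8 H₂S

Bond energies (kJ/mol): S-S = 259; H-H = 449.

Let D be the S-H bond energy.
Σ(broken) = 8×449 + 8×259 = 5664
Σ(formed) = 16×D = 16D
ΔH = Σ(broken) − Σ(formed) = (5664) − (16D) = +5664 − 16D
Setting this equal to +192 kJ gives 16D = 5472, so D = 342 kJ/mol.

D(S-H) ≈ 342 kJ/mol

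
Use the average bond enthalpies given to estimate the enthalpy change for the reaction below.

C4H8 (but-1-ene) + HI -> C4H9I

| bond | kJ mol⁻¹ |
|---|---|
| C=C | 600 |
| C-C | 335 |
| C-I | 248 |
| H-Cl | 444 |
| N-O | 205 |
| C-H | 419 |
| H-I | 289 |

ΔH ≈ −113 kJ

Bonds broken (reactants):
  C-C: 2 × 335 = 670
  C-H: 8 × 419 = 3352
  C=C: 1 × 600 = 600
  H-I: 1 × 289 = 289
  Σ(broken) = 4911 kJ
Bonds formed (products):
  C-C: 3 × 335 = 1005
  C-H: 9 × 419 = 3771
  C-I: 1 × 248 = 248
  Σ(formed) = 5024 kJ
ΔH = Σ(broken) − Σ(formed) = 4911 − 5024 = −113 kJ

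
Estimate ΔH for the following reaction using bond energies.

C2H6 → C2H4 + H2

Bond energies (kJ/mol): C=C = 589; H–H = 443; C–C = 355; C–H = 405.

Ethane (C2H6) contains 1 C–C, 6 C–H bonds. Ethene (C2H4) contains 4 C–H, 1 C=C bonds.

ΔH ≈ +133 kJ

Bonds broken (reactants):
  C–C: 1 × 355 = 355
  C–H: 6 × 405 = 2430
  Σ(broken) = 2785 kJ
Bonds formed (products):
  C–H: 4 × 405 = 1620
  C=C: 1 × 589 = 589
  H–H: 1 × 443 = 443
  Σ(formed) = 2652 kJ
ΔH = Σ(broken) − Σ(formed) = 2785 − 2652 = +133 kJ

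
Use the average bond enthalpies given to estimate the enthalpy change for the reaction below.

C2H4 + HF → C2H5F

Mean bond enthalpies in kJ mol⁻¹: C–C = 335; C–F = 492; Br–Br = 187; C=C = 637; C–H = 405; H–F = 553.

Bonds broken (reactants):
  C–H: 4 × 405 = 1620
  C=C: 1 × 637 = 637
  H–F: 1 × 553 = 553
  Σ(broken) = 2810 kJ
Bonds formed (products):
  C–C: 1 × 335 = 335
  C–F: 1 × 492 = 492
  C–H: 5 × 405 = 2025
  Σ(formed) = 2852 kJ
ΔH = Σ(broken) − Σ(formed) = 2810 − 2852 = −42 kJ

ΔH ≈ −42 kJ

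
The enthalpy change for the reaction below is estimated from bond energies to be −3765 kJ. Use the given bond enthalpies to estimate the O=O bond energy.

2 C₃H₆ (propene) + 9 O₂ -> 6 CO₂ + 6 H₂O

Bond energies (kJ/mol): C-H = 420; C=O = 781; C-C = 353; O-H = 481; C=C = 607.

Let D be the O=O bond energy.
Σ(broken) = 2×353 + 12×420 + 2×607 + 9×D = 6960 + 9D
Σ(formed) = 12×781 + 12×481 = 15144
ΔH = Σ(broken) − Σ(formed) = (6960 + 9D) − (15144) = −8184 + 9D
Setting this equal to −3765 kJ gives 9D = 4419, so D = 491 kJ/mol.

D(O=O) ≈ 491 kJ/mol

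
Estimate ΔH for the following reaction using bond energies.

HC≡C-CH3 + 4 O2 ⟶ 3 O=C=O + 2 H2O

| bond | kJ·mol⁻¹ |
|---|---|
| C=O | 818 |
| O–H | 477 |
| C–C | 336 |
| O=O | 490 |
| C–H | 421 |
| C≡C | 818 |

Bonds broken (reactants):
  C≡C: 1 × 818 = 818
  C–C: 1 × 336 = 336
  C–H: 4 × 421 = 1684
  O=O: 4 × 490 = 1960
  Σ(broken) = 4798 kJ
Bonds formed (products):
  C=O: 6 × 818 = 4908
  O–H: 4 × 477 = 1908
  Σ(formed) = 6816 kJ
ΔH = Σ(broken) − Σ(formed) = 4798 − 6816 = −2018 kJ

ΔH ≈ −2018 kJ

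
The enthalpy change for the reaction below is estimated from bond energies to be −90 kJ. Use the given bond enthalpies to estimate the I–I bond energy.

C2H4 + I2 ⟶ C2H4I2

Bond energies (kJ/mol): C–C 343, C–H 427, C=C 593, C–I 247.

Let D be the I–I bond energy.
Σ(broken) = 4×427 + 1×593 + 1×D = 2301 + D
Σ(formed) = 1×343 + 4×427 + 2×247 = 2545
ΔH = Σ(broken) − Σ(formed) = (2301 + D) − (2545) = −244 + D
Setting this equal to −90 kJ gives D = 154 kJ/mol.

D(I–I) ≈ 154 kJ/mol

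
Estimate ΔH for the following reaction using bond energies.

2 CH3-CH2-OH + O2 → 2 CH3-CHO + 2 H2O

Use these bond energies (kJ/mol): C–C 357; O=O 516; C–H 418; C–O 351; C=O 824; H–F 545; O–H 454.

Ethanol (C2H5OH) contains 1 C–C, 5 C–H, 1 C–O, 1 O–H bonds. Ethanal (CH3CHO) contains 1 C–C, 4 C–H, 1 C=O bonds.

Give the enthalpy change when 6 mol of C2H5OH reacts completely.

Bonds broken (reactants):
  C–C: 2 × 357 = 714
  C–H: 10 × 418 = 4180
  C–O: 2 × 351 = 702
  O–H: 2 × 454 = 908
  O=O: 1 × 516 = 516
  Σ(broken) = 7020 kJ
Bonds formed (products):
  C–C: 2 × 357 = 714
  C–H: 8 × 418 = 3344
  C=O: 2 × 824 = 1648
  O–H: 4 × 454 = 1816
  Σ(formed) = 7522 kJ
ΔH = Σ(broken) − Σ(formed) = 7020 − 7522 = −502 kJ
For 3× the reaction as written: 3 × (−502) = −1506 kJ

ΔH = −1506 kJ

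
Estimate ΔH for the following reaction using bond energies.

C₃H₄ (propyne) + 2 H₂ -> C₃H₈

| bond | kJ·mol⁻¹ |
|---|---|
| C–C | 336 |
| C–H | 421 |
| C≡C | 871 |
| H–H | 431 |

ΔH ≈ −287 kJ

Bonds broken (reactants):
  C≡C: 1 × 871 = 871
  C–C: 1 × 336 = 336
  C–H: 4 × 421 = 1684
  H–H: 2 × 431 = 862
  Σ(broken) = 3753 kJ
Bonds formed (products):
  C–C: 2 × 336 = 672
  C–H: 8 × 421 = 3368
  Σ(formed) = 4040 kJ
ΔH = Σ(broken) − Σ(formed) = 3753 − 4040 = −287 kJ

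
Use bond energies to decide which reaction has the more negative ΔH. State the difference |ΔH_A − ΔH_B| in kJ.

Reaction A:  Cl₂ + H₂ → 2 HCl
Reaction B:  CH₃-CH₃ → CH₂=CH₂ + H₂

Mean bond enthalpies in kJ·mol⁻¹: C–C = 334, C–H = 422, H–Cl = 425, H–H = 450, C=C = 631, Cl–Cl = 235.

Reaction A, by 262 kJ

Reaction A:
  Bonds broken (reactants):
    Cl–Cl: 1 × 235 = 235
    H–H: 1 × 450 = 450
    Σ(broken) = 685 kJ
  Bonds formed (products):
    H–Cl: 2 × 425 = 850
    Σ(formed) = 850 kJ
  ΔH_A = 685 − 850 = −165 kJ
Reaction B:
  Bonds broken (reactants):
    C–C: 1 × 334 = 334
    C–H: 6 × 422 = 2532
    Σ(broken) = 2866 kJ
  Bonds formed (products):
    C–H: 4 × 422 = 1688
    C=C: 1 × 631 = 631
    H–H: 1 × 450 = 450
    Σ(formed) = 2769 kJ
  ΔH_B = 2866 − 2769 = +97 kJ
ΔH_A − ΔH_B = −262 kJ, so reaction A has the more negative ΔH; |ΔH_A − ΔH_B| = 262 kJ.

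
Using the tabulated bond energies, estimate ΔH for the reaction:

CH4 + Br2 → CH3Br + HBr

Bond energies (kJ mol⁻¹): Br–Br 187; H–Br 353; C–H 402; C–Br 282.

ΔH ≈ −46 kJ

Bonds broken (reactants):
  Br–Br: 1 × 187 = 187
  C–H: 4 × 402 = 1608
  Σ(broken) = 1795 kJ
Bonds formed (products):
  C–Br: 1 × 282 = 282
  C–H: 3 × 402 = 1206
  H–Br: 1 × 353 = 353
  Σ(formed) = 1841 kJ
ΔH = Σ(broken) − Σ(formed) = 1795 − 1841 = −46 kJ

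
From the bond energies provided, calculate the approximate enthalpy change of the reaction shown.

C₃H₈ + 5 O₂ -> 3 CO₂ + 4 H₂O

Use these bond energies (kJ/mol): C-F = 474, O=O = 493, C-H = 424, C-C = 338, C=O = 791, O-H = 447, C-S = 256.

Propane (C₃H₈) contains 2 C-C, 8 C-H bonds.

ΔH ≈ −1789 kJ

Bonds broken (reactants):
  C-C: 2 × 338 = 676
  C-H: 8 × 424 = 3392
  O=O: 5 × 493 = 2465
  Σ(broken) = 6533 kJ
Bonds formed (products):
  C=O: 6 × 791 = 4746
  O-H: 8 × 447 = 3576
  Σ(formed) = 8322 kJ
ΔH = Σ(broken) − Σ(formed) = 6533 − 8322 = −1789 kJ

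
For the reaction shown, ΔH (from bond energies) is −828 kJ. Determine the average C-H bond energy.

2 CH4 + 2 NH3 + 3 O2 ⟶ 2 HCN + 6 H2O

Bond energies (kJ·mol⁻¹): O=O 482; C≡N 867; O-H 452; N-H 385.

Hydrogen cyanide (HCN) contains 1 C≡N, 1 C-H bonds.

Let D be the C-H bond energy.
Σ(broken) = 8×D + 6×385 + 3×482 = 3756 + 8D
Σ(formed) = 2×867 + 2×D + 12×452 = 7158 + 2D
ΔH = Σ(broken) − Σ(formed) = (3756 + 8D) − (7158 + 2D) = −3402 + 6D
Setting this equal to −828 kJ gives 6D = 2574, so D = 429 kJ/mol.

D(C-H) ≈ 429 kJ/mol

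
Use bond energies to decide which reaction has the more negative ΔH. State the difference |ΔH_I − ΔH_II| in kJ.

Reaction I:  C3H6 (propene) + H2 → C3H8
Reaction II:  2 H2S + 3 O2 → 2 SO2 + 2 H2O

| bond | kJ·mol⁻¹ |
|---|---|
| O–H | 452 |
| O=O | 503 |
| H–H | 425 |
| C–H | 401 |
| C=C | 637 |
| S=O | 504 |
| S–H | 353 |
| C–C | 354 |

Reaction II, by 809 kJ

Reaction I:
  Bonds broken (reactants):
    C–C: 1 × 354 = 354
    C–H: 6 × 401 = 2406
    C=C: 1 × 637 = 637
    H–H: 1 × 425 = 425
    Σ(broken) = 3822 kJ
  Bonds formed (products):
    C–C: 2 × 354 = 708
    C–H: 8 × 401 = 3208
    Σ(formed) = 3916 kJ
  ΔH_I = 3822 − 3916 = −94 kJ
Reaction II:
  Bonds broken (reactants):
    O=O: 3 × 503 = 1509
    S–H: 4 × 353 = 1412
    Σ(broken) = 2921 kJ
  Bonds formed (products):
    O–H: 4 × 452 = 1808
    S=O: 4 × 504 = 2016
    Σ(formed) = 3824 kJ
  ΔH_II = 2921 − 3824 = −903 kJ
ΔH_I − ΔH_II = +809 kJ, so reaction II has the more negative ΔH; |ΔH_I − ΔH_II| = 809 kJ.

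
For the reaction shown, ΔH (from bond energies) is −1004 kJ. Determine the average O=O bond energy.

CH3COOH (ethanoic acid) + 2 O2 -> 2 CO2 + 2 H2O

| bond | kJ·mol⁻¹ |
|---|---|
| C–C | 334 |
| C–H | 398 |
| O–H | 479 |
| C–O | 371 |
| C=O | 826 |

Let D be the O=O bond energy.
Σ(broken) = 1×334 + 3×398 + 1×371 + 1×826 + 1×479 + 2×D = 3204 + 2D
Σ(formed) = 4×826 + 4×479 = 5220
ΔH = Σ(broken) − Σ(formed) = (3204 + 2D) − (5220) = −2016 + 2D
Setting this equal to −1004 kJ gives 2D = 1012, so D = 506 kJ/mol.

D(O=O) ≈ 506 kJ/mol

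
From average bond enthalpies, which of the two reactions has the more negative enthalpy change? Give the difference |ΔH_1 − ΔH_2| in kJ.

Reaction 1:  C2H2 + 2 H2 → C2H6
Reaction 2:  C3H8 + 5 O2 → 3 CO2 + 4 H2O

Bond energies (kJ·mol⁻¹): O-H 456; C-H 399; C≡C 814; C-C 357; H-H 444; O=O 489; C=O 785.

Reaction 2, by 1756 kJ

Reaction 1:
  Bonds broken (reactants):
    C≡C: 1 × 814 = 814
    C-H: 2 × 399 = 798
    H-H: 2 × 444 = 888
    Σ(broken) = 2500 kJ
  Bonds formed (products):
    C-C: 1 × 357 = 357
    C-H: 6 × 399 = 2394
    Σ(formed) = 2751 kJ
  ΔH_1 = 2500 − 2751 = −251 kJ
Reaction 2:
  Bonds broken (reactants):
    C-C: 2 × 357 = 714
    C-H: 8 × 399 = 3192
    O=O: 5 × 489 = 2445
    Σ(broken) = 6351 kJ
  Bonds formed (products):
    C=O: 6 × 785 = 4710
    O-H: 8 × 456 = 3648
    Σ(formed) = 8358 kJ
  ΔH_2 = 6351 − 8358 = −2007 kJ
ΔH_1 − ΔH_2 = +1756 kJ, so reaction 2 has the more negative ΔH; |ΔH_1 − ΔH_2| = 1756 kJ.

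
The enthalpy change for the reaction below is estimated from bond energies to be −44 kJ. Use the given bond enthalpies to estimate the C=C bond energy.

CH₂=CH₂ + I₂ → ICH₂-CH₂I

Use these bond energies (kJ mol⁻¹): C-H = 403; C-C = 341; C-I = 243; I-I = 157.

Let D be the C=C bond energy.
Σ(broken) = 4×403 + 1×D + 1×157 = 1769 + D
Σ(formed) = 1×341 + 4×403 + 2×243 = 2439
ΔH = Σ(broken) − Σ(formed) = (1769 + D) − (2439) = −670 + D
Setting this equal to −44 kJ gives D = 626 kJ/mol.

D(C=C) ≈ 626 kJ/mol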